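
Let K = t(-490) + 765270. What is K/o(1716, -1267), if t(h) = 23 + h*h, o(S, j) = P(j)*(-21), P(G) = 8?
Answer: -335131/56 ≈ -5984.5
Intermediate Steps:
o(S, j) = -168 (o(S, j) = 8*(-21) = -168)
t(h) = 23 + h²
K = 1005393 (K = (23 + (-490)²) + 765270 = (23 + 240100) + 765270 = 240123 + 765270 = 1005393)
K/o(1716, -1267) = 1005393/(-168) = 1005393*(-1/168) = -335131/56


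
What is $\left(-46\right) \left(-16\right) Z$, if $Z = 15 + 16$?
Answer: $22816$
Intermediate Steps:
$Z = 31$
$\left(-46\right) \left(-16\right) Z = \left(-46\right) \left(-16\right) 31 = 736 \cdot 31 = 22816$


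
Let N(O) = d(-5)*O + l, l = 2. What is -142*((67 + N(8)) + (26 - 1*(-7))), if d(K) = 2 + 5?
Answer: -22436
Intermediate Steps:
d(K) = 7
N(O) = 2 + 7*O (N(O) = 7*O + 2 = 2 + 7*O)
-142*((67 + N(8)) + (26 - 1*(-7))) = -142*((67 + (2 + 7*8)) + (26 - 1*(-7))) = -142*((67 + (2 + 56)) + (26 + 7)) = -142*((67 + 58) + 33) = -142*(125 + 33) = -142*158 = -22436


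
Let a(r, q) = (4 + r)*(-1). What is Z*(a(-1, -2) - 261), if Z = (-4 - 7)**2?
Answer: -31944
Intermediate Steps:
a(r, q) = -4 - r
Z = 121 (Z = (-11)**2 = 121)
Z*(a(-1, -2) - 261) = 121*((-4 - 1*(-1)) - 261) = 121*((-4 + 1) - 261) = 121*(-3 - 261) = 121*(-264) = -31944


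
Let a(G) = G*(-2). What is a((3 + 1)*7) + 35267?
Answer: 35211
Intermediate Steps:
a(G) = -2*G
a((3 + 1)*7) + 35267 = -2*(3 + 1)*7 + 35267 = -8*7 + 35267 = -2*28 + 35267 = -56 + 35267 = 35211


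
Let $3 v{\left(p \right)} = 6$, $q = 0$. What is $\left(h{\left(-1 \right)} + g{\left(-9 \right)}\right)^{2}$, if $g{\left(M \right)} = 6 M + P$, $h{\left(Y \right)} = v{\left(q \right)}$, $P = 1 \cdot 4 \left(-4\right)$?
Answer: $4624$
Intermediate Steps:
$v{\left(p \right)} = 2$ ($v{\left(p \right)} = \frac{1}{3} \cdot 6 = 2$)
$P = -16$ ($P = 4 \left(-4\right) = -16$)
$h{\left(Y \right)} = 2$
$g{\left(M \right)} = -16 + 6 M$ ($g{\left(M \right)} = 6 M - 16 = -16 + 6 M$)
$\left(h{\left(-1 \right)} + g{\left(-9 \right)}\right)^{2} = \left(2 + \left(-16 + 6 \left(-9\right)\right)\right)^{2} = \left(2 - 70\right)^{2} = \left(-68\right)^{2} = 4624$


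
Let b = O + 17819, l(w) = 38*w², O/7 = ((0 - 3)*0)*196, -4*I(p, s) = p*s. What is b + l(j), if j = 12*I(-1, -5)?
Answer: 26369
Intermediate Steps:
I(p, s) = -p*s/4
O = 0 (O = 7*(((0 - 3)*0)*196) = 7*(-3*0*196) = 7*(0*196) = 7*0 = 0)
j = -15 (j = 12*(-¼*(-1)*(-5)) = 12*(-5/4) = -15)
b = 17819 (b = 0 + 17819 = 17819)
b + l(j) = 17819 + 38*(-15)² = 17819 + 38*225 = 17819 + 8550 = 26369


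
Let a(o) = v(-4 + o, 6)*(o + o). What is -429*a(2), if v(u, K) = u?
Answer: 3432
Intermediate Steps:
a(o) = 2*o*(-4 + o) (a(o) = (-4 + o)*(o + o) = (-4 + o)*(2*o) = 2*o*(-4 + o))
-429*a(2) = -858*2*(-4 + 2) = -858*2*(-2) = -429*(-8) = 3432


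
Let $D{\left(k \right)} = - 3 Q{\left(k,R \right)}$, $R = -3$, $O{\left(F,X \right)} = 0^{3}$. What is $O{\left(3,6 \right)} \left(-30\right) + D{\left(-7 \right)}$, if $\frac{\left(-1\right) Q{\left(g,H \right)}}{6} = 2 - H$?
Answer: $90$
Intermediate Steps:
$O{\left(F,X \right)} = 0$
$Q{\left(g,H \right)} = -12 + 6 H$ ($Q{\left(g,H \right)} = - 6 \left(2 - H\right) = -12 + 6 H$)
$D{\left(k \right)} = 90$ ($D{\left(k \right)} = - 3 \left(-12 + 6 \left(-3\right)\right) = - 3 \left(-12 - 18\right) = \left(-3\right) \left(-30\right) = 90$)
$O{\left(3,6 \right)} \left(-30\right) + D{\left(-7 \right)} = 0 \left(-30\right) + 90 = 0 + 90 = 90$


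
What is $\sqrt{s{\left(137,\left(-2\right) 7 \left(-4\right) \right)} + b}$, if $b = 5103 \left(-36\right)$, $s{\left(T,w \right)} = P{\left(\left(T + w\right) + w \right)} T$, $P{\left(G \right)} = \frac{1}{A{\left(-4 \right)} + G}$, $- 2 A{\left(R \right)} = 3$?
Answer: $\frac{i \sqrt{5001435230}}{165} \approx 428.61 i$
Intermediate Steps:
$A{\left(R \right)} = - \frac{3}{2}$ ($A{\left(R \right)} = \left(- \frac{1}{2}\right) 3 = - \frac{3}{2}$)
$P{\left(G \right)} = \frac{1}{- \frac{3}{2} + G}$
$s{\left(T,w \right)} = \frac{2 T}{-3 + 2 T + 4 w}$ ($s{\left(T,w \right)} = \frac{2}{-3 + 2 \left(\left(T + w\right) + w\right)} T = \frac{2}{-3 + 2 \left(T + 2 w\right)} T = \frac{2}{-3 + \left(2 T + 4 w\right)} T = \frac{2}{-3 + 2 T + 4 w} T = \frac{2 T}{-3 + 2 T + 4 w}$)
$b = -183708$
$\sqrt{s{\left(137,\left(-2\right) 7 \left(-4\right) \right)} + b} = \sqrt{2 \cdot 137 \frac{1}{-3 + 2 \cdot 137 + 4 \left(-2\right) 7 \left(-4\right)} - 183708} = \sqrt{2 \cdot 137 \frac{1}{-3 + 274 + 4 \left(\left(-14\right) \left(-4\right)\right)} - 183708} = \sqrt{2 \cdot 137 \frac{1}{-3 + 274 + 4 \cdot 56} - 183708} = \sqrt{2 \cdot 137 \frac{1}{-3 + 274 + 224} - 183708} = \sqrt{2 \cdot 137 \cdot \frac{1}{495} - 183708} = \sqrt{\frac{274}{495} - 183708} = \sqrt{- \frac{90935186}{495}} = \frac{i \sqrt{5001435230}}{165}$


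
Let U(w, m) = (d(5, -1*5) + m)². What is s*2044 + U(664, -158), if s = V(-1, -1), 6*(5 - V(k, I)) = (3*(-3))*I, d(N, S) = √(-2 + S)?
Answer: 32111 - 316*I*√7 ≈ 32111.0 - 836.06*I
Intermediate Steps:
V(k, I) = 5 + 3*I/2 (V(k, I) = 5 - 3*(-3)*I/6 = 5 - (-3)*I/2 = 5 + 3*I/2)
s = 7/2 (s = 5 + (3/2)*(-1) = 5 - 3/2 = 7/2 ≈ 3.5000)
U(w, m) = (m + I*√7)² (U(w, m) = (√(-2 - 1*5) + m)² = (√(-2 - 5) + m)² = (√(-7) + m)² = (I*√7 + m)² = (m + I*√7)²)
s*2044 + U(664, -158) = (7/2)*2044 + (-158 + I*√7)² = 7154 + (-158 + I*√7)²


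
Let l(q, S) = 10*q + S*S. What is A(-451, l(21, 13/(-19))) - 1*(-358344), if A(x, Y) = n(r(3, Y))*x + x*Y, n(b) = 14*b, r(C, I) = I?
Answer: -384635751/361 ≈ -1.0655e+6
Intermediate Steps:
l(q, S) = S**2 + 10*q (l(q, S) = 10*q + S**2 = S**2 + 10*q)
A(x, Y) = 15*Y*x (A(x, Y) = (14*Y)*x + x*Y = 14*Y*x + Y*x = 15*Y*x)
A(-451, l(21, 13/(-19))) - 1*(-358344) = 15*((13/(-19))**2 + 10*21)*(-451) - 1*(-358344) = 15*((13*(-1/19))**2 + 210)*(-451) + 358344 = 15*((-13/19)**2 + 210)*(-451) + 358344 = 15*(169/361 + 210)*(-451) + 358344 = 15*(75979/361)*(-451) + 358344 = -513997935/361 + 358344 = -384635751/361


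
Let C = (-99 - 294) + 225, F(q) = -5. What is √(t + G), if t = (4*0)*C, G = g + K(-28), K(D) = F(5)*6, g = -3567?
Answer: I*√3597 ≈ 59.975*I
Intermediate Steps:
C = -168 (C = -393 + 225 = -168)
K(D) = -30 (K(D) = -5*6 = -30)
G = -3597 (G = -3567 - 30 = -3597)
t = 0 (t = (4*0)*(-168) = 0*(-168) = 0)
√(t + G) = √(0 - 3597) = √(-3597) = I*√3597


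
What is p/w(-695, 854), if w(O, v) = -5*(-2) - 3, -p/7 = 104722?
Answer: -104722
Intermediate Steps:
p = -733054 (p = -7*104722 = -733054)
w(O, v) = 7 (w(O, v) = 10 - 3 = 7)
p/w(-695, 854) = -733054/7 = -733054*⅐ = -104722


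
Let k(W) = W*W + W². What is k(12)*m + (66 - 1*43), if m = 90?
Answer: 25943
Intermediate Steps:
k(W) = 2*W² (k(W) = W² + W² = 2*W²)
k(12)*m + (66 - 1*43) = (2*12²)*90 + (66 - 1*43) = (2*144)*90 + (66 - 43) = 288*90 + 23 = 25920 + 23 = 25943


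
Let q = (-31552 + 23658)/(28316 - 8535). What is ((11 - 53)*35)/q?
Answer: 14539035/3947 ≈ 3683.6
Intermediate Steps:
q = -7894/19781 ≈ -0.39907
((11 - 53)*35)/q = ((11 - 53)*35)/(-7894/19781) = -42*35*(-19781/7894) = -1470*(-19781/7894) = 14539035/3947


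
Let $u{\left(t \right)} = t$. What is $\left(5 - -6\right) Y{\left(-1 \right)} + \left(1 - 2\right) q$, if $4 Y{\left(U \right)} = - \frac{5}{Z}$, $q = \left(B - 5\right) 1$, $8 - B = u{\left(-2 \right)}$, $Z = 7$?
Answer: $- \frac{195}{28} \approx -6.9643$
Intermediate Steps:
$B = 10$ ($B = 8 - -2 = 8 + 2 = 10$)
$q = 5$ ($q = \left(10 - 5\right) 1 = 5 \cdot 1 = 5$)
$Y{\left(U \right)} = - \frac{5}{28}$ ($Y{\left(U \right)} = \frac{\left(-5\right) \frac{1}{7}}{4} = \frac{1}{4} \left(- \frac{5}{7}\right) = - \frac{5}{28}$)
$\left(5 - -6\right) Y{\left(-1 \right)} + \left(1 - 2\right) q = \left(5 - -6\right) \left(- \frac{5}{28}\right) + \left(1 - 2\right) 5 = \left(5 + 6\right) \left(- \frac{5}{28}\right) - 5 = 11 \left(- \frac{5}{28}\right) - 5 = - \frac{55}{28} - 5 = - \frac{195}{28}$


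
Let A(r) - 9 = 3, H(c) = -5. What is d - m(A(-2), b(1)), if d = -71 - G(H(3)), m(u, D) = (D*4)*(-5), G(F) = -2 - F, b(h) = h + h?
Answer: -34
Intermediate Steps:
b(h) = 2*h
A(r) = 12 (A(r) = 9 + 3 = 12)
m(u, D) = -20*D (m(u, D) = (4*D)*(-5) = -20*D)
d = -74 (d = -71 - (-2 - 1*(-5)) = -71 - (-2 + 5) = -71 - 1*3 = -71 - 3 = -74)
d - m(A(-2), b(1)) = -74 - (-20)*2*1 = -74 - (-20)*2 = -74 - 1*(-40) = -74 + 40 = -34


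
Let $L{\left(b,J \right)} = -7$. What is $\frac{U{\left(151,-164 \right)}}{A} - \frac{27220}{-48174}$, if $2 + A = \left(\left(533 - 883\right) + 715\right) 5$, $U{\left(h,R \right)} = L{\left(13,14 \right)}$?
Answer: $\frac{24642421}{43910601} \approx 0.5612$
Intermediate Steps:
$U{\left(h,R \right)} = -7$
$A = 1823$ ($A = -2 + \left(\left(533 - 883\right) + 715\right) 5 = -2 + \left(-350 + 715\right) 5 = -2 + 365 \cdot 5 = -2 + 1825 = 1823$)
$\frac{U{\left(151,-164 \right)}}{A} - \frac{27220}{-48174} = - \frac{7}{1823} - \frac{27220}{-48174} = \left(-7\right) \frac{1}{1823} - - \frac{13610}{24087} = - \frac{7}{1823} + \frac{13610}{24087} = \frac{24642421}{43910601}$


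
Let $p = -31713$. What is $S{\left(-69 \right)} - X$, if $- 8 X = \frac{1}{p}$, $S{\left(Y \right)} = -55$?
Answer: $- \frac{13953721}{253704} \approx -55.0$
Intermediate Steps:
$X = \frac{1}{253704}$ ($X = - \frac{1}{8 \left(-31713\right)} = \left(- \frac{1}{8}\right) \left(- \frac{1}{31713}\right) = \frac{1}{253704} \approx 3.9416 \cdot 10^{-6}$)
$S{\left(-69 \right)} - X = -55 - \frac{1}{253704} = - \frac{13953721}{253704}$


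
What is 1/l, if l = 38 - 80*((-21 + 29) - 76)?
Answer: 1/5478 ≈ 0.00018255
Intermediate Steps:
l = 5478 (l = 38 - 80*(8 - 76) = 38 - 80*(-68) = 38 + 5440 = 5478)
1/l = 1/5478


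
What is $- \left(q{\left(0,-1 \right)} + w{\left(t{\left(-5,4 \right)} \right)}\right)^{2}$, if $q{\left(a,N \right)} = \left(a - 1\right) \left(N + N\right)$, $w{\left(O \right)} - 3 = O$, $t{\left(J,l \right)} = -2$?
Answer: $-9$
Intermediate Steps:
$w{\left(O \right)} = 3 + O$
$q{\left(a,N \right)} = 2 N \left(-1 + a\right)$ ($q{\left(a,N \right)} = \left(-1 + a\right) 2 N = 2 N \left(-1 + a\right)$)
$- \left(q{\left(0,-1 \right)} + w{\left(t{\left(-5,4 \right)} \right)}\right)^{2} = - \left(2 \left(-1\right) \left(-1 + 0\right) + \left(3 - 2\right)\right)^{2} = - \left(2 \left(-1\right) \left(-1\right) + 1\right)^{2} = - \left(2 + 1\right)^{2} = - 3^{2} = \left(-1\right) 9 = -9$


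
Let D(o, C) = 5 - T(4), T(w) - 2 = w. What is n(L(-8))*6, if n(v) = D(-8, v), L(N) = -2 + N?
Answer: -6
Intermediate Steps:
T(w) = 2 + w
D(o, C) = -1 (D(o, C) = 5 - (2 + 4) = 5 - 1*6 = 5 - 6 = -1)
n(v) = -1
n(L(-8))*6 = -1*6 = -6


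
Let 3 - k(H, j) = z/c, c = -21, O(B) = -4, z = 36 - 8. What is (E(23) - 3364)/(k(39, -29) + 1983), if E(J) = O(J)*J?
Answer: -5184/2981 ≈ -1.7390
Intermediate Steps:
z = 28
k(H, j) = 13/3 (k(H, j) = 3 - 28/(-21) = 3 - 28*(-1)/21 = 3 - 1*(-4/3) = 3 + 4/3 = 13/3)
E(J) = -4*J
(E(23) - 3364)/(k(39, -29) + 1983) = (-4*23 - 3364)/(13/3 + 1983) = (-92 - 3364)/(5962/3) = -3456*3/5962 = -5184/2981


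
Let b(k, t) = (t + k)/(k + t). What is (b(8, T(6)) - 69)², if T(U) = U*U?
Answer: 4624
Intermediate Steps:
T(U) = U²
b(k, t) = 1 (b(k, t) = (k + t)/(k + t) = 1)
(b(8, T(6)) - 69)² = (1 - 69)² = (-68)² = 4624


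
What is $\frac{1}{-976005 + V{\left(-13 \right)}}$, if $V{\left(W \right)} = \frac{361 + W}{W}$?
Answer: $- \frac{13}{12688413} \approx -1.0246 \cdot 10^{-6}$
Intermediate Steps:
$V{\left(W \right)} = \frac{361 + W}{W}$
$\frac{1}{-976005 + V{\left(-13 \right)}} = \frac{1}{-976005 + \frac{361 - 13}{-13}} = \frac{1}{-976005 - \frac{348}{13}} = \frac{1}{- \frac{12688413}{13}} = - \frac{13}{12688413}$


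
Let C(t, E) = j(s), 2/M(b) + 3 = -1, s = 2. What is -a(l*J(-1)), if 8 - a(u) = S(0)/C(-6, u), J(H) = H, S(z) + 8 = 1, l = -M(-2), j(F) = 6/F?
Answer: -31/3 ≈ -10.333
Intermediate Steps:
M(b) = -½ (M(b) = 2/(-3 - 1) = 2/(-4) = 2*(-¼) = -½)
l = ½ (l = -1*(-½) = ½ ≈ 0.50000)
S(z) = -7 (S(z) = -8 + 1 = -7)
C(t, E) = 3 (C(t, E) = 6/2 = 6*(½) = 3)
a(u) = 31/3 (a(u) = 8 - (-7)/3 = 8 - 1*(-7/3) = 8 + 7/3 = 31/3)
-a(l*J(-1)) = -1*31/3 = -31/3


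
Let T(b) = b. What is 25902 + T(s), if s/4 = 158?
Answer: 26534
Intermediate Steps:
s = 632 (s = 4*158 = 632)
25902 + T(s) = 25902 + 632 = 26534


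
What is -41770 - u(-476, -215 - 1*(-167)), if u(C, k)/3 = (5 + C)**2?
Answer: -707293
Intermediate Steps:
u(C, k) = 3*(5 + C)**2
-41770 - u(-476, -215 - 1*(-167)) = -41770 - 3*(5 - 476)**2 = -41770 - 3*(-471)**2 = -41770 - 3*221841 = -41770 - 1*665523 = -41770 - 665523 = -707293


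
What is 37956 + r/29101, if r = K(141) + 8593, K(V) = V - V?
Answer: 1104566149/29101 ≈ 37956.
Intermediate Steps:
K(V) = 0
r = 8593 (r = 0 + 8593 = 8593)
37956 + r/29101 = 37956 + 8593/29101 = 1104566149/29101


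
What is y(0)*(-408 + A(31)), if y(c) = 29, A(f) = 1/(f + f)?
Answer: -733555/62 ≈ -11832.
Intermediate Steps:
A(f) = 1/(2*f)
y(0)*(-408 + A(31)) = 29*(-408 + (½)/31) = 29*(-408 + (½)*(1/31)) = 29*(-408 + 1/62) = 29*(-25295/62) = -733555/62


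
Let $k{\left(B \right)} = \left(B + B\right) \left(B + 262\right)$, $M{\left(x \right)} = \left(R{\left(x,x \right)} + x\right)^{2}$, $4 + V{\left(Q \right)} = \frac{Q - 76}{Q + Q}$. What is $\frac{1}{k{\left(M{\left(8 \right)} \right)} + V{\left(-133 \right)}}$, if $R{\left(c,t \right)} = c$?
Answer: $\frac{14}{3712979} \approx 3.7706 \cdot 10^{-6}$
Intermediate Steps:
$V{\left(Q \right)} = -4 + \frac{-76 + Q}{2 Q}$ ($V{\left(Q \right)} = -4 + \frac{Q - 76}{Q + Q} = -4 + \frac{-76 + Q}{2 Q}$)
$M{\left(x \right)} = 4 x^{2}$ ($M{\left(x \right)} = \left(x + x\right)^{2} = \left(2 x\right)^{2} = 4 x^{2}$)
$k{\left(B \right)} = 2 B \left(262 + B\right)$
$\frac{1}{k{\left(M{\left(8 \right)} \right)} + V{\left(-133 \right)}} = \frac{1}{2 \cdot 4 \cdot 8^{2} \left(262 + 4 \cdot 8^{2}\right) - \left(\frac{7}{2} + \frac{38}{-133}\right)} = \frac{1}{2 \cdot 4 \cdot 64 \left(262 + 4 \cdot 64\right) - \frac{45}{14}} = \frac{1}{2 \cdot 256 \left(262 + 256\right) + \left(- \frac{7}{2} + \frac{2}{7}\right)} = \frac{1}{2 \cdot 256 \cdot 518 - \frac{45}{14}} = \frac{1}{265216 - \frac{45}{14}} = \frac{1}{\frac{3712979}{14}} = \frac{14}{3712979}$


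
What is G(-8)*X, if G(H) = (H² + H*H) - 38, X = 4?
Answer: 360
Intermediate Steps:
G(H) = -38 + 2*H² (G(H) = (H² + H²) - 38 = 2*H² - 38 = -38 + 2*H²)
G(-8)*X = (-38 + 2*(-8)²)*4 = (-38 + 2*64)*4 = (-38 + 128)*4 = 90*4 = 360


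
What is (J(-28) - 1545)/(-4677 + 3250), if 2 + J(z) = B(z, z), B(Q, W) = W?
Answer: 1575/1427 ≈ 1.1037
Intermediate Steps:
J(z) = -2 + z
(J(-28) - 1545)/(-4677 + 3250) = ((-2 - 28) - 1545)/(-4677 + 3250) = (-30 - 1545)/(-1427) = -1575*(-1/1427) = 1575/1427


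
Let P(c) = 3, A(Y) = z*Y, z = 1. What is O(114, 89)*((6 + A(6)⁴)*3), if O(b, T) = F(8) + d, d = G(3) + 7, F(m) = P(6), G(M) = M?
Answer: 50778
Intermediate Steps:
A(Y) = Y (A(Y) = 1*Y = Y)
F(m) = 3
d = 10 (d = 3 + 7 = 10)
O(b, T) = 13 (O(b, T) = 3 + 10 = 13)
O(114, 89)*((6 + A(6)⁴)*3) = 13*((6 + 6⁴)*3) = 13*((6 + 1296)*3) = 13*(1302*3) = 13*3906 = 50778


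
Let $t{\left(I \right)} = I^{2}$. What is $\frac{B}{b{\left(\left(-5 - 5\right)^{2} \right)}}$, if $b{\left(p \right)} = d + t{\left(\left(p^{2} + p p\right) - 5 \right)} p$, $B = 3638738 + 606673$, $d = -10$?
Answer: $\frac{4245411}{39980002490} \approx 0.00010619$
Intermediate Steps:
$B = 4245411$
$b{\left(p \right)} = -10 + p \left(-5 + 2 p^{2}\right)^{2}$ ($b{\left(p \right)} = -10 + \left(\left(p^{2} + p p\right) - 5\right)^{2} p = -10 + \left(\left(p^{2} + p^{2}\right) - 5\right)^{2} p = -10 + \left(2 p^{2} - 5\right)^{2} p = -10 + \left(-5 + 2 p^{2}\right)^{2} p = -10 + p \left(-5 + 2 p^{2}\right)^{2}$)
$\frac{B}{b{\left(\left(-5 - 5\right)^{2} \right)}} = \frac{4245411}{-10 + \left(-5 - 5\right)^{2} \left(-5 + 2 \left(\left(-5 - 5\right)^{2}\right)^{2}\right)^{2}} = \frac{4245411}{-10 + \left(-10\right)^{2} \left(-5 + 2 \left(\left(-10\right)^{2}\right)^{2}\right)^{2}} = \frac{4245411}{-10 + 100 \left(-5 + 2 \cdot 100^{2}\right)^{2}} = \frac{4245411}{-10 + 100 \left(-5 + 2 \cdot 10000\right)^{2}} = \frac{4245411}{-10 + 100 \left(-5 + 20000\right)^{2}} = \frac{4245411}{-10 + 100 \cdot 19995^{2}} = \frac{4245411}{-10 + 100 \cdot 399800025} = \frac{4245411}{-10 + 39980002500} = \frac{4245411}{39980002490}$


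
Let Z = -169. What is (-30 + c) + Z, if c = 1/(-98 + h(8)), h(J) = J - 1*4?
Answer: -18707/94 ≈ -199.01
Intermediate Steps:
h(J) = -4 + J (h(J) = J - 4 = -4 + J)
c = -1/94 (c = 1/(-98 + (-4 + 8)) = 1/(-98 + 4) = 1/(-94) = -1/94 ≈ -0.010638)
(-30 + c) + Z = (-30 - 1/94) - 169 = -2821/94 - 169 = -18707/94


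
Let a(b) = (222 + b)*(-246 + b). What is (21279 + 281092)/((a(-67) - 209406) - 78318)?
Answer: -302371/336239 ≈ -0.89927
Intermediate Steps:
a(b) = (-246 + b)*(222 + b)
(21279 + 281092)/((a(-67) - 209406) - 78318) = (21279 + 281092)/(((-54612 + (-67)**2 - 24*(-67)) - 209406) - 78318) = 302371/(((-54612 + 4489 + 1608) - 209406) - 78318) = 302371/((-48515 - 209406) - 78318) = 302371/(-257921 - 78318) = 302371/(-336239) = 302371*(-1/336239) = -302371/336239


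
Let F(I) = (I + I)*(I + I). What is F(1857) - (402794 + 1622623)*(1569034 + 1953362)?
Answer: -7134306945336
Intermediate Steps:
F(I) = 4*I**2 (F(I) = (2*I)*(2*I) = 4*I**2)
F(1857) - (402794 + 1622623)*(1569034 + 1953362) = 4*1857**2 - (402794 + 1622623)*(1569034 + 1953362) = 4*3448449 - 2025417*3522396 = 13793796 - 1*7134320739132 = 13793796 - 7134320739132 = -7134306945336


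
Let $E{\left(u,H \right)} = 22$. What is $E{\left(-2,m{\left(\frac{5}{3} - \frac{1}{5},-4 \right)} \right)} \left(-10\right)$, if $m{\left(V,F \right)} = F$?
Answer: $-220$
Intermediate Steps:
$E{\left(-2,m{\left(\frac{5}{3} - \frac{1}{5},-4 \right)} \right)} \left(-10\right) = 22 \left(-10\right) = -220$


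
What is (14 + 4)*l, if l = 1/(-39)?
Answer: -6/13 ≈ -0.46154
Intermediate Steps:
l = -1/39 ≈ -0.025641
(14 + 4)*l = (14 + 4)*(-1/39) = 18*(-1/39) = -6/13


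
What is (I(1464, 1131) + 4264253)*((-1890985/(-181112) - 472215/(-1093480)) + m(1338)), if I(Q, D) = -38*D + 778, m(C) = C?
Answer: 14098170768440448591/2475529372 ≈ 5.6950e+9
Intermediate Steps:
I(Q, D) = 778 - 38*D
(I(1464, 1131) + 4264253)*((-1890985/(-181112) - 472215/(-1093480)) + m(1338)) = ((778 - 38*1131) + 4264253)*((-1890985/(-181112) - 472215/(-1093480)) + 1338) = ((778 - 42978) + 4264253)*((-1890985*(-1/181112) - 472215*(-1/1093480)) + 1338) = (-42200 + 4264253)*((1890985/181112 + 94443/218696) + 1338) = 4222053*(26915976011/2475529372 + 1338) = 4222053*(3339174275747/2475529372) = 14098170768440448591/2475529372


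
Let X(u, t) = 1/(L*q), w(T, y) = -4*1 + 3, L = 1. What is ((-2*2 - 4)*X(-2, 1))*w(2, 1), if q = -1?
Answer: -8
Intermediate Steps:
w(T, y) = -1 (w(T, y) = -4 + 3 = -1)
X(u, t) = -1 (X(u, t) = 1/(1*(-1)) = 1*(-1) = -1)
((-2*2 - 4)*X(-2, 1))*w(2, 1) = ((-2*2 - 4)*(-1))*(-1) = ((-4 - 4)*(-1))*(-1) = -8*(-1)*(-1) = 8*(-1) = -8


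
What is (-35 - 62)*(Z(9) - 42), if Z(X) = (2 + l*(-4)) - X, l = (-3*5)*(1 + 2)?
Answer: -12707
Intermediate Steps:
l = -45 (l = -15*3 = -45)
Z(X) = 182 - X (Z(X) = (2 - 45*(-4)) - X = (2 + 180) - X = 182 - X)
(-35 - 62)*(Z(9) - 42) = (-35 - 62)*((182 - 1*9) - 42) = -97*((182 - 9) - 42) = -97*(173 - 42) = -97*131 = -12707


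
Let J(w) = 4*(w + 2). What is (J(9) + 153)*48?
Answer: 9456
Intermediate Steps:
J(w) = 8 + 4*w (J(w) = 4*(2 + w) = 8 + 4*w)
(J(9) + 153)*48 = ((8 + 4*9) + 153)*48 = ((8 + 36) + 153)*48 = (44 + 153)*48 = 197*48 = 9456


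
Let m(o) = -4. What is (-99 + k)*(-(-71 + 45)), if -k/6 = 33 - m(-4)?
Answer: -8346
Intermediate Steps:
k = -222 (k = -6*(33 - 1*(-4)) = -6*(33 + 4) = -6*37 = -222)
(-99 + k)*(-(-71 + 45)) = (-99 - 222)*(-(-71 + 45)) = -(-321)*(-26) = -321*26 = -8346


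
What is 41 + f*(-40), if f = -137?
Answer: 5521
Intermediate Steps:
41 + f*(-40) = 41 - 137*(-40) = 41 + 5480 = 5521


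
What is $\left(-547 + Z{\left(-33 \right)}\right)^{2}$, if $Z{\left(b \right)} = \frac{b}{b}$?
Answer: $298116$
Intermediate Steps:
$Z{\left(b \right)} = 1$
$\left(-547 + Z{\left(-33 \right)}\right)^{2} = \left(-547 + 1\right)^{2} = \left(-546\right)^{2} = 298116$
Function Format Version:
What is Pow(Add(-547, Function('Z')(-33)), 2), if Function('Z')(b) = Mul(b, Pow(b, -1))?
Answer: 298116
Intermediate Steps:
Function('Z')(b) = 1
Pow(Add(-547, Function('Z')(-33)), 2) = Pow(Add(-547, 1), 2) = Pow(-546, 2) = 298116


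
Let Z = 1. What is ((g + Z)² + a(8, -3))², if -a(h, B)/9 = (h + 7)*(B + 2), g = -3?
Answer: 19321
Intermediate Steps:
a(h, B) = -9*(2 + B)*(7 + h) (a(h, B) = -9*(h + 7)*(B + 2) = -9*(7 + h)*(2 + B) = -9*(2 + B)*(7 + h))
((g + Z)² + a(8, -3))² = ((-3 + 1)² + (-126 - 63*(-3) - 18*8 - 9*(-3)*8))² = ((-2)² + (-126 + 189 - 144 + 216))² = (4 + 135)² = 139² = 19321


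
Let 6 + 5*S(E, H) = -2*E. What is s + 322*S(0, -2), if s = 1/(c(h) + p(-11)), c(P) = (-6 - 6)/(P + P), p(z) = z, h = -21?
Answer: -28987/75 ≈ -386.49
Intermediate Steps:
S(E, H) = -6/5 - 2*E/5 (S(E, H) = -6/5 + (-2*E)/5 = -6/5 - 2*E/5)
c(P) = -6/P (c(P) = -12*1/(2*P) = -6/P)
s = -7/75 (s = 1/(-6/(-21) - 11) = 1/(-6*(-1/21) - 11) = 1/(2/7 - 11) = 1/(-75/7) = -7/75 ≈ -0.093333)
s + 322*S(0, -2) = -7/75 + 322*(-6/5 - ⅖*0) = -7/75 + 322*(-6/5 + 0) = -7/75 + 322*(-6/5) = -7/75 - 1932/5 = -28987/75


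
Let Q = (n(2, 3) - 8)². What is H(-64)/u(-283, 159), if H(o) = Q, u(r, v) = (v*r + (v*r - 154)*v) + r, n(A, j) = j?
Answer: -25/7224289 ≈ -3.4605e-6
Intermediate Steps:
u(r, v) = r + r*v + v*(-154 + r*v) (u(r, v) = (r*v + (r*v - 154)*v) + r = (r*v + (-154 + r*v)*v) + r = (r*v + v*(-154 + r*v)) + r = r + r*v + v*(-154 + r*v))
Q = 25 (Q = (3 - 8)² = (-5)² = 25)
H(o) = 25
H(-64)/u(-283, 159) = 25/(-283 - 154*159 - 283*159 - 283*159²) = 25/(-283 - 24486 - 44997 - 283*25281) = 25/(-283 - 24486 - 44997 - 7154523) = 25/(-7224289) = 25*(-1/7224289) = -25/7224289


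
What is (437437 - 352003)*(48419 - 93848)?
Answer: -3881181186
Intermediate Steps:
(437437 - 352003)*(48419 - 93848) = 85434*(-45429) = -3881181186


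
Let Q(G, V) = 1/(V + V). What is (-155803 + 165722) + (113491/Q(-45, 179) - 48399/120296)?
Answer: 4888792941913/120296 ≈ 4.0640e+7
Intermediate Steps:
Q(G, V) = 1/(2*V)
(-155803 + 165722) + (113491/Q(-45, 179) - 48399/120296) = (-155803 + 165722) + (113491/(((½)/179)) - 48399/120296) = 9919 + (113491/(((½)*(1/179))) - 48399*1/120296) = 9919 + (113491/(1/358) - 48399/120296) = 9919 + (113491*358 - 48399/120296) = 9919 + (40629778 - 48399/120296) = 9919 + 4887599725889/120296 = 4888792941913/120296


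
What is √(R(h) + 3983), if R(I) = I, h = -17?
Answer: √3966 ≈ 62.976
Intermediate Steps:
√(R(h) + 3983) = √(-17 + 3983) = √3966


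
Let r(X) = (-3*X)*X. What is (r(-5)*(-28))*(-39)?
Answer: -81900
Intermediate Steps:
r(X) = -3*X²
(r(-5)*(-28))*(-39) = (-3*(-5)²*(-28))*(-39) = (-3*25*(-28))*(-39) = -75*(-28)*(-39) = 2100*(-39) = -81900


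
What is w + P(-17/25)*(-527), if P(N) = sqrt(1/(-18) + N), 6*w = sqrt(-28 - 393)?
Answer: I*(-527*sqrt(662) + 5*sqrt(421))/30 ≈ -448.56*I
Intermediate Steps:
w = I*sqrt(421)/6 (w = sqrt(-28 - 393)/6 = sqrt(-421)/6 = (I*sqrt(421))/6 = I*sqrt(421)/6 ≈ 3.4197*I)
P(N) = sqrt(-1/18 + N)
w + P(-17/25)*(-527) = I*sqrt(421)/6 + (sqrt(-2 + 36*(-17/25))/6)*(-527) = I*sqrt(421)/6 + (sqrt(-2 - 612/25)/6)*(-527) = I*sqrt(421)/6 + (sqrt(-662/25)/6)*(-527) = I*sqrt(421)/6 + ((I*sqrt(662)/5)/6)*(-527) = I*sqrt(421)/6 + (I*sqrt(662)/30)*(-527) = I*sqrt(421)/6 - 527*I*sqrt(662)/30 = -527*I*sqrt(662)/30 + I*sqrt(421)/6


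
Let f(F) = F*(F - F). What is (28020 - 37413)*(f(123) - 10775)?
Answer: 101209575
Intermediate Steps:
f(F) = 0 (f(F) = F*0 = 0)
(28020 - 37413)*(f(123) - 10775) = (28020 - 37413)*(0 - 10775) = -9393*(-10775) = 101209575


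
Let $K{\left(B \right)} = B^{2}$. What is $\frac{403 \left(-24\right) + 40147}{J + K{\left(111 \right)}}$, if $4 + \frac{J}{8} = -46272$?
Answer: $- \frac{30475}{357887} \approx -0.085153$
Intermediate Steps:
$J = -370208$ ($J = -32 + 8 \left(-46272\right) = -32 - 370176 = -370208$)
$\frac{403 \left(-24\right) + 40147}{J + K{\left(111 \right)}} = \frac{403 \left(-24\right) + 40147}{-370208 + 111^{2}} = \frac{-9672 + 40147}{-370208 + 12321} = \frac{30475}{-357887} = 30475 \left(- \frac{1}{357887}\right) = - \frac{30475}{357887}$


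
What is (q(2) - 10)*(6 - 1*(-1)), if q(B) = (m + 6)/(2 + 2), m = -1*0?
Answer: -119/2 ≈ -59.500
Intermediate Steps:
m = 0
q(B) = 3/2 (q(B) = (0 + 6)/(2 + 2) = 6/4 = 6*(¼) = 3/2)
(q(2) - 10)*(6 - 1*(-1)) = (3/2 - 10)*(6 - 1*(-1)) = -17*(6 + 1)/2 = -17/2*7 = -119/2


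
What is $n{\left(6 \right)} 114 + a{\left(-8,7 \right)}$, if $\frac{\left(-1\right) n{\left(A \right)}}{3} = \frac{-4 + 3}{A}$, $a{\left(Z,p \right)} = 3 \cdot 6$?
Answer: $75$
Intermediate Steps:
$a{\left(Z,p \right)} = 18$
$n{\left(A \right)} = \frac{3}{A}$ ($n{\left(A \right)} = - 3 \frac{-4 + 3}{A} = - 3 \left(- \frac{1}{A}\right) = \frac{3}{A}$)
$n{\left(6 \right)} 114 + a{\left(-8,7 \right)} = \frac{3}{6} \cdot 114 + 18 = 3 \cdot \frac{1}{6} \cdot 114 + 18 = \frac{1}{2} \cdot 114 + 18 = 57 + 18 = 75$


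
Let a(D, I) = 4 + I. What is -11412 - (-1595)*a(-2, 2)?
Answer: -1842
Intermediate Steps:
-11412 - (-1595)*a(-2, 2) = -11412 - (-1595)*(4 + 2) = -11412 - (-1595)*6 = -11412 - 1*(-9570) = -11412 + 9570 = -1842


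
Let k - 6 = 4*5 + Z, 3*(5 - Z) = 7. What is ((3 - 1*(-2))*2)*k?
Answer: 860/3 ≈ 286.67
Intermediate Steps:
Z = 8/3 (Z = 5 - 1/3*7 = 5 - 7/3 = 8/3 ≈ 2.6667)
k = 86/3 (k = 6 + (4*5 + 8/3) = 6 + (20 + 8/3) = 6 + 68/3 = 86/3 ≈ 28.667)
((3 - 1*(-2))*2)*k = ((3 - 1*(-2))*2)*(86/3) = ((3 + 2)*2)*(86/3) = (5*2)*(86/3) = 10*(86/3) = 860/3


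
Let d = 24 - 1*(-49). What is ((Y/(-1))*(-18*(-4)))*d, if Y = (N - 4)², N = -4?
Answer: -336384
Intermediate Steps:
d = 73 (d = 24 + 49 = 73)
Y = 64 (Y = (-4 - 4)² = (-8)² = 64)
((Y/(-1))*(-18*(-4)))*d = ((64/(-1))*(-18*(-4)))*73 = (-1*64*72)*73 = -64*72*73 = -4608*73 = -336384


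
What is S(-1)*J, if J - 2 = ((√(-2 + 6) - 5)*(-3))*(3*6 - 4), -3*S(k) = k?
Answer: 128/3 ≈ 42.667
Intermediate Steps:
S(k) = -k/3
J = 128 (J = 2 + ((√(-2 + 6) - 5)*(-3))*(3*6 - 4) = 2 + ((√4 - 5)*(-3))*(18 - 4) = 2 + ((2 - 5)*(-3))*14 = 2 - 3*(-3)*14 = 2 + 9*14 = 2 + 126 = 128)
S(-1)*J = -⅓*(-1)*128 = (⅓)*128 = 128/3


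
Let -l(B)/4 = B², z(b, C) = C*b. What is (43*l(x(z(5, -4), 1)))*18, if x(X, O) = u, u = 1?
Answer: -3096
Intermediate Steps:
x(X, O) = 1
l(B) = -4*B²
(43*l(x(z(5, -4), 1)))*18 = (43*(-4*1²))*18 = (43*(-4*1))*18 = (43*(-4))*18 = -172*18 = -3096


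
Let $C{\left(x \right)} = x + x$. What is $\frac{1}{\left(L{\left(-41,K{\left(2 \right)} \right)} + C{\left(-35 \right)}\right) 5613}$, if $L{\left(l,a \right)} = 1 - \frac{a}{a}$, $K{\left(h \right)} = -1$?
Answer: $- \frac{1}{392910} \approx -2.5451 \cdot 10^{-6}$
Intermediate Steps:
$C{\left(x \right)} = 2 x$
$L{\left(l,a \right)} = 0$ ($L{\left(l,a \right)} = 1 - 1 = 0$)
$\frac{1}{\left(L{\left(-41,K{\left(2 \right)} \right)} + C{\left(-35 \right)}\right) 5613} = \frac{1}{\left(0 + 2 \left(-35\right)\right) 5613} = \frac{1}{0 - 70} \cdot \frac{1}{5613} = \frac{1}{-70} \cdot \frac{1}{5613} = \left(- \frac{1}{70}\right) \frac{1}{5613} = - \frac{1}{392910}$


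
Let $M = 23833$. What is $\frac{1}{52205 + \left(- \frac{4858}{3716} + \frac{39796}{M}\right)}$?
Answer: $\frac{44281714}{2311742929981} \approx 1.9155 \cdot 10^{-5}$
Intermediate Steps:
$\frac{1}{52205 + \left(- \frac{4858}{3716} + \frac{39796}{M}\right)} = \frac{1}{52205 + \left(- \frac{4858}{3716} + \frac{39796}{23833}\right)} = \frac{1}{52205 + \left(\left(-4858\right) \frac{1}{3716} + 39796 \cdot \frac{1}{23833}\right)} = \frac{1}{52205 + \left(- \frac{2429}{1858} + \frac{39796}{23833}\right)} = \frac{1}{52205 + \frac{16050611}{44281714}} = \frac{1}{\frac{2311742929981}{44281714}} = \frac{44281714}{2311742929981}$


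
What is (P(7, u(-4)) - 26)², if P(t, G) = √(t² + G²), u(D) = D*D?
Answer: (26 - √305)² ≈ 72.859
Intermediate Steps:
u(D) = D²
P(t, G) = √(G² + t²)
(P(7, u(-4)) - 26)² = (√(((-4)²)² + 7²) - 26)² = (√(16² + 49) - 26)² = (√(256 + 49) - 26)² = (√305 - 26)² = (-26 + √305)²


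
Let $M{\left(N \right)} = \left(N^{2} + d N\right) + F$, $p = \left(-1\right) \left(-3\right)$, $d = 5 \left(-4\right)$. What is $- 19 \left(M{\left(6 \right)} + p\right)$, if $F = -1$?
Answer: $1558$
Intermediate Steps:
$d = -20$
$p = 3$
$M{\left(N \right)} = -1 + N^{2} - 20 N$ ($M{\left(N \right)} = \left(N^{2} - 20 N\right) - 1 = -1 + N^{2} - 20 N$)
$- 19 \left(M{\left(6 \right)} + p\right) = - 19 \left(\left(-1 + 6^{2} - 120\right) + 3\right) = - 19 \left(\left(-1 + 36 - 120\right) + 3\right) = - 19 \left(-85 + 3\right) = \left(-19\right) \left(-82\right) = 1558$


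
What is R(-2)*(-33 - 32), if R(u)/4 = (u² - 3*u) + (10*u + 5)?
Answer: 1300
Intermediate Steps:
R(u) = 20 + 4*u² + 28*u (R(u) = 4*((u² - 3*u) + (10*u + 5)) = 4*((u² - 3*u) + (5 + 10*u)) = 4*(5 + u² + 7*u) = 20 + 4*u² + 28*u)
R(-2)*(-33 - 32) = (20 + 4*(-2)² + 28*(-2))*(-33 - 32) = (20 + 4*4 - 56)*(-65) = (20 + 16 - 56)*(-65) = -20*(-65) = 1300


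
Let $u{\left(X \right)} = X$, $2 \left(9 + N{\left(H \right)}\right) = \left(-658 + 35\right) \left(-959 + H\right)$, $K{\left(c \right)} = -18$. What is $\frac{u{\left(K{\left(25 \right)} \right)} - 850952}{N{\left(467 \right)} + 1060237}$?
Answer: $- \frac{425485}{606743} \approx -0.70126$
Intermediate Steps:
$N{\left(H \right)} = \frac{597439}{2} - \frac{623 H}{2}$ ($N{\left(H \right)} = -9 + \frac{\left(-658 + 35\right) \left(-959 + H\right)}{2} = -9 + \frac{\left(-623\right) \left(-959 + H\right)}{2} = -9 + \frac{597457 - 623 H}{2} = -9 - \left(- \frac{597457}{2} + \frac{623 H}{2}\right) = \frac{597439}{2} - \frac{623 H}{2}$)
$\frac{u{\left(K{\left(25 \right)} \right)} - 850952}{N{\left(467 \right)} + 1060237} = \frac{-18 - 850952}{\left(\frac{597439}{2} - \frac{290941}{2}\right) + 1060237} = - \frac{850970}{\left(\frac{597439}{2} - \frac{290941}{2}\right) + 1060237} = - \frac{850970}{153249 + 1060237} = - \frac{850970}{1213486} = \left(-850970\right) \frac{1}{1213486} = - \frac{425485}{606743}$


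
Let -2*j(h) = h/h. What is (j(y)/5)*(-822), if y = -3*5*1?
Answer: 411/5 ≈ 82.200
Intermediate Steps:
y = -15 (y = -15*1 = -15)
j(h) = -½ (j(h) = -h/(2*h) = -½*1 = -½)
(j(y)/5)*(-822) = -½/5*(-822) = -½*⅕*(-822) = -⅒*(-822) = 411/5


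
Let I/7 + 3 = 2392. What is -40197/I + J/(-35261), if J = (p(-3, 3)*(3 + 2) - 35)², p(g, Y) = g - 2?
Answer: -1477589217/589669703 ≈ -2.5058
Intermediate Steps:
p(g, Y) = -2 + g
J = 3600 (J = ((-2 - 3)*(3 + 2) - 35)² = (-5*5 - 35)² = (-25 - 35)² = (-60)² = 3600)
I = 16723 (I = -21 + 7*2392 = -21 + 16744 = 16723)
-40197/I + J/(-35261) = -40197/16723 + 3600/(-35261) = -40197*1/16723 + 3600*(-1/35261) = -40197/16723 - 3600/35261 = -1477589217/589669703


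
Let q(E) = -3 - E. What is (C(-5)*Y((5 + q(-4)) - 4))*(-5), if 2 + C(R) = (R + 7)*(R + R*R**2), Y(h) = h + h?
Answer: 5240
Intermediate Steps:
Y(h) = 2*h
C(R) = -2 + (7 + R)*(R + R**3) (C(R) = -2 + (R + 7)*(R + R*R**2) = -2 + (7 + R)*(R + R**3))
(C(-5)*Y((5 + q(-4)) - 4))*(-5) = ((-2 + (-5)**2 + (-5)**4 + 7*(-5) + 7*(-5)**3)*(2*((5 + (-3 - 1*(-4))) - 4)))*(-5) = ((-2 + 25 + 625 - 35 + 7*(-125))*(2*((5 + (-3 + 4)) - 4)))*(-5) = ((-2 + 25 + 625 - 35 - 875)*(2*((5 + 1) - 4)))*(-5) = -524*(6 - 4)*(-5) = -524*2*(-5) = -262*4*(-5) = -1048*(-5) = 5240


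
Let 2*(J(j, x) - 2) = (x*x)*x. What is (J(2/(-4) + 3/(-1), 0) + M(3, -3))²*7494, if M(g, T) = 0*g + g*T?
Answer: 367206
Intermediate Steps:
J(j, x) = 2 + x³/2 (J(j, x) = 2 + ((x*x)*x)/2 = 2 + (x²*x)/2 = 2 + x³/2)
M(g, T) = T*g (M(g, T) = 0 + T*g = T*g)
(J(2/(-4) + 3/(-1), 0) + M(3, -3))²*7494 = ((2 + (½)*0³) - 3*3)²*7494 = ((2 + (½)*0) - 9)²*7494 = ((2 + 0) - 9)²*7494 = (2 - 9)²*7494 = (-7)²*7494 = 49*7494 = 367206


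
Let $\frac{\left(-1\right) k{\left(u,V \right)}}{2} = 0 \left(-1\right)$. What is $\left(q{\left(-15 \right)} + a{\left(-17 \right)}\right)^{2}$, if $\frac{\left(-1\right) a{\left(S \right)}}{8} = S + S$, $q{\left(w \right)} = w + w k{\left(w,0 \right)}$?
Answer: $66049$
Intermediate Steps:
$k{\left(u,V \right)} = 0$ ($k{\left(u,V \right)} = - 2 \cdot 0 \left(-1\right) = \left(-2\right) 0 = 0$)
$q{\left(w \right)} = w$ ($q{\left(w \right)} = w + w 0 = w + 0 = w$)
$a{\left(S \right)} = - 16 S$ ($a{\left(S \right)} = - 8 \left(S + S\right) = - 8 \cdot 2 S = - 16 S$)
$\left(q{\left(-15 \right)} + a{\left(-17 \right)}\right)^{2} = \left(-15 - -272\right)^{2} = \left(-15 + 272\right)^{2} = 257^{2} = 66049$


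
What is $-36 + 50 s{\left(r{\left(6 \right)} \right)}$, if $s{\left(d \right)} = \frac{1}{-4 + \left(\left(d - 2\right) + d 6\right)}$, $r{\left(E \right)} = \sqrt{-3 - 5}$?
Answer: $- \frac{3927}{107} - \frac{175 i \sqrt{2}}{107} \approx -36.701 - 2.313 i$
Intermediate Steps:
$r{\left(E \right)} = 2 i \sqrt{2}$ ($r{\left(E \right)} = \sqrt{-8} = 2 i \sqrt{2}$)
$s{\left(d \right)} = \frac{1}{-6 + 7 d}$ ($s{\left(d \right)} = \frac{1}{-4 + \left(\left(d - 2\right) + 6 d\right)} = \frac{1}{-4 + \left(\left(-2 + d\right) + 6 d\right)} = \frac{1}{-4 + \left(-2 + 7 d\right)} = \frac{1}{-6 + 7 d}$)
$-36 + 50 s{\left(r{\left(6 \right)} \right)} = -36 + \frac{50}{-6 + 7 \cdot 2 i \sqrt{2}} = -36 + \frac{50}{-6 + 14 i \sqrt{2}}$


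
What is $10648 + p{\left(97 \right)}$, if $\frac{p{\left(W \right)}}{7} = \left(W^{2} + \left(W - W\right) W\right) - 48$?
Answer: $76175$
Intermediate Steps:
$p{\left(W \right)} = -336 + 7 W^{2}$ ($p{\left(W \right)} = 7 \left(\left(W^{2} + \left(W - W\right) W\right) - 48\right) = 7 \left(\left(W^{2} + 0 W\right) - 48\right) = 7 \left(\left(W^{2} + 0\right) - 48\right) = 7 \left(W^{2} - 48\right) = 7 \left(-48 + W^{2}\right) = -336 + 7 W^{2}$)
$10648 + p{\left(97 \right)} = 10648 - \left(336 - 7 \cdot 97^{2}\right) = 10648 + \left(-336 + 7 \cdot 9409\right) = 10648 + \left(-336 + 65863\right) = 10648 + 65527 = 76175$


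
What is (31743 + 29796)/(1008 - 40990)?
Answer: -61539/39982 ≈ -1.5392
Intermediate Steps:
(31743 + 29796)/(1008 - 40990) = 61539/(-39982) = 61539*(-1/39982) = -61539/39982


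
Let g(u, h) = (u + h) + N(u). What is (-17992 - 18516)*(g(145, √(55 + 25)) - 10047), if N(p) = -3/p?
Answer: 52417930844/145 - 146032*√5 ≈ 3.6118e+8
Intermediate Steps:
g(u, h) = h + u - 3/u (g(u, h) = (u + h) - 3/u = (h + u) - 3/u = h + u - 3/u)
(-17992 - 18516)*(g(145, √(55 + 25)) - 10047) = (-17992 - 18516)*((√(55 + 25) + 145 - 3/145) - 10047) = -36508*((√80 + 145 - 3*1/145) - 10047) = -36508*((4*√5 + 145 - 3/145) - 10047) = -36508*((21022/145 + 4*√5) - 10047) = -36508*(-1435793/145 + 4*√5) = 52417930844/145 - 146032*√5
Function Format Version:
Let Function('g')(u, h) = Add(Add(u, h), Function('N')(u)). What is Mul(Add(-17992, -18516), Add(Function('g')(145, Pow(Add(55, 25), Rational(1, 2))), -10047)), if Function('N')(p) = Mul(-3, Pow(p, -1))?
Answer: Add(Rational(52417930844, 145), Mul(-146032, Pow(5, Rational(1, 2)))) ≈ 3.6118e+8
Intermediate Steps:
Function('g')(u, h) = Add(h, u, Mul(-3, Pow(u, -1))) (Function('g')(u, h) = Add(Add(u, h), Mul(-3, Pow(u, -1))) = Add(Add(h, u), Mul(-3, Pow(u, -1))) = Add(h, u, Mul(-3, Pow(u, -1))))
Mul(Add(-17992, -18516), Add(Function('g')(145, Pow(Add(55, 25), Rational(1, 2))), -10047)) = Mul(Add(-17992, -18516), Add(Add(Pow(Add(55, 25), Rational(1, 2)), 145, Mul(-3, Pow(145, -1))), -10047)) = Mul(-36508, Add(Add(Pow(80, Rational(1, 2)), 145, Mul(-3, Rational(1, 145))), -10047)) = Mul(-36508, Add(Add(Mul(4, Pow(5, Rational(1, 2))), 145, Rational(-3, 145)), -10047)) = Mul(-36508, Add(Add(Rational(21022, 145), Mul(4, Pow(5, Rational(1, 2)))), -10047)) = Mul(-36508, Add(Rational(-1435793, 145), Mul(4, Pow(5, Rational(1, 2))))) = Add(Rational(52417930844, 145), Mul(-146032, Pow(5, Rational(1, 2))))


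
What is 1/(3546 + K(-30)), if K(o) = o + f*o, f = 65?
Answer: 1/1566 ≈ 0.00063857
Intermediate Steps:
K(o) = 66*o (K(o) = o + 65*o = 66*o)
1/(3546 + K(-30)) = 1/(3546 + 66*(-30)) = 1/(3546 - 1980) = 1/1566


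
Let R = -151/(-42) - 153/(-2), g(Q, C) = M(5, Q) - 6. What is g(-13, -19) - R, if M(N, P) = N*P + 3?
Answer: -3110/21 ≈ -148.10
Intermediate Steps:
M(N, P) = 3 + N*P
g(Q, C) = -3 + 5*Q (g(Q, C) = (3 + 5*Q) - 6 = -3 + 5*Q)
R = 1682/21 (R = -151*(-1/42) - 153*(-1/2) = 151/42 + 153/2 = 1682/21 ≈ 80.095)
g(-13, -19) - R = (-3 + 5*(-13)) - 1*1682/21 = (-3 - 65) - 1682/21 = -68 - 1682/21 = -3110/21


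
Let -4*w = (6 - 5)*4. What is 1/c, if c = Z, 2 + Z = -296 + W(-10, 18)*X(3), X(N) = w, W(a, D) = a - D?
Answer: -1/270 ≈ -0.0037037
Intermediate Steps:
w = -1 (w = -(6 - 5)*4/4 = -4/4 = -¼*4 = -1)
X(N) = -1
Z = -270 (Z = -2 + (-296 + (-10 - 1*18)*(-1)) = -2 + (-296 + (-10 - 18)*(-1)) = -2 + (-296 - 28*(-1)) = -2 + (-296 + 28) = -2 - 268 = -270)
c = -270
1/c = 1/(-270) = -1/270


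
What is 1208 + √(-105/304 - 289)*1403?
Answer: 1208 + 1403*I*√1671259/76 ≈ 1208.0 + 23865.0*I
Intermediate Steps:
1208 + √(-105/304 - 289)*1403 = 1208 + √(-87961/304)*1403 = 1208 + (I*√1671259/76)*1403 = 1208 + 1403*I*√1671259/76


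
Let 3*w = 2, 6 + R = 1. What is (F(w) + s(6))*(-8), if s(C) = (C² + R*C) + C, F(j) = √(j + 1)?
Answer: -96 - 8*√15/3 ≈ -106.33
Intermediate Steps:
R = -5 (R = -6 + 1 = -5)
w = ⅔ (w = (⅓)*2 = ⅔ ≈ 0.66667)
F(j) = √(1 + j)
s(C) = C² - 4*C (s(C) = (C² - 5*C) + C = C² - 4*C)
(F(w) + s(6))*(-8) = (√(1 + ⅔) + 6*(-4 + 6))*(-8) = (√(5/3) + 6*2)*(-8) = (√15/3 + 12)*(-8) = (12 + √15/3)*(-8) = -96 - 8*√15/3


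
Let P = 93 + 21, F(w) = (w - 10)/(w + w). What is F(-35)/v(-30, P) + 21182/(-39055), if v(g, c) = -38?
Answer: -11620319/20777260 ≈ -0.55928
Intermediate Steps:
F(w) = (-10 + w)/(2*w) (F(w) = (-10 + w)/((2*w)) = (-10 + w)*(1/(2*w)) = (-10 + w)/(2*w))
P = 114
F(-35)/v(-30, P) + 21182/(-39055) = ((1/2)*(-10 - 35)/(-35))/(-38) + 21182/(-39055) = ((1/2)*(-1/35)*(-45))*(-1/38) + 21182*(-1/39055) = (9/14)*(-1/38) - 21182/39055 = -9/532 - 21182/39055 = -11620319/20777260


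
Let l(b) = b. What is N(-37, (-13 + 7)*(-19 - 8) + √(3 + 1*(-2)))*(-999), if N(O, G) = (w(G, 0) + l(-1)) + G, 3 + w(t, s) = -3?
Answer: -155844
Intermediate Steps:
w(t, s) = -6 (w(t, s) = -3 - 3 = -6)
N(O, G) = -7 + G (N(O, G) = (-6 - 1) + G = -7 + G)
N(-37, (-13 + 7)*(-19 - 8) + √(3 + 1*(-2)))*(-999) = (-7 + ((-13 + 7)*(-19 - 8) + √(3 + 1*(-2))))*(-999) = (-7 + (-6*(-27) + √(3 - 2)))*(-999) = (-7 + (162 + √1))*(-999) = (-7 + (162 + 1))*(-999) = (-7 + 163)*(-999) = 156*(-999) = -155844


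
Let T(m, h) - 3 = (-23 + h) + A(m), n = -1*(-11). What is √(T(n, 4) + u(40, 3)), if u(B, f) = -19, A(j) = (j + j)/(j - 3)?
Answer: I*√129/2 ≈ 5.6789*I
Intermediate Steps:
A(j) = 2*j/(-3 + j) (A(j) = (2*j)/(-3 + j) = 2*j/(-3 + j))
n = 11
T(m, h) = -20 + h + 2*m/(-3 + m) (T(m, h) = 3 + ((-23 + h) + 2*m/(-3 + m)) = 3 + (-23 + h + 2*m/(-3 + m)) = -20 + h + 2*m/(-3 + m))
√(T(n, 4) + u(40, 3)) = √((2*11 + (-20 + 4)*(-3 + 11))/(-3 + 11) - 19) = √((22 - 16*8)/8 - 19) = √((22 - 128)/8 - 19) = √((⅛)*(-106) - 19) = √(-53/4 - 19) = √(-129/4) = I*√129/2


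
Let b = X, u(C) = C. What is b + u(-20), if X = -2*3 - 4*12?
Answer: -74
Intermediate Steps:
X = -54 (X = -6 - 48 = -54)
b = -54
b + u(-20) = -54 - 20 = -74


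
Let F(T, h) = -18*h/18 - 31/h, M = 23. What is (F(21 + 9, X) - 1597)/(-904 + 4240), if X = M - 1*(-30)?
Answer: -87481/176808 ≈ -0.49478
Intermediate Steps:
X = 53 (X = 23 - 1*(-30) = 23 + 30 = 53)
F(T, h) = -h - 31/h (F(T, h) = -18*h*(1/18) - 31/h = -h - 31/h)
(F(21 + 9, X) - 1597)/(-904 + 4240) = ((-1*53 - 31/53) - 1597)/(-904 + 4240) = ((-53 - 31*1/53) - 1597)/3336 = ((-53 - 31/53) - 1597)*(1/3336) = (-2840/53 - 1597)*(1/3336) = -87481/53*1/3336 = -87481/176808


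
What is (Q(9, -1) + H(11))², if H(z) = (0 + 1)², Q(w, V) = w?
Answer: 100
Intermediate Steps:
H(z) = 1 (H(z) = 1² = 1)
(Q(9, -1) + H(11))² = (9 + 1)² = 10² = 100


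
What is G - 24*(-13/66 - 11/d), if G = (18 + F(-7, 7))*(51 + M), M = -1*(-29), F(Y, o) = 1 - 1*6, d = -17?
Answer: 192460/187 ≈ 1029.2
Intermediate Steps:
F(Y, o) = -5 (F(Y, o) = 1 - 6 = -5)
M = 29
G = 1040 (G = (18 - 5)*(51 + 29) = 13*80 = 1040)
G - 24*(-13/66 - 11/d) = 1040 - 24*(-13/66 - 11/(-17)) = 1040 - 24*(-13*1/66 - 11*(-1/17)) = 1040 - 24*(-13/66 + 11/17) = 1040 - 24*505/1122 = 1040 - 2020/187 = 192460/187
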